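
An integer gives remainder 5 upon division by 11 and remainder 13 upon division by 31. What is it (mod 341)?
M = 11 × 31 = 341. M₁ = 31, y₁ ≡ 5 (mod 11). M₂ = 11, y₂ ≡ 17 (mod 31). r = 5×31×5 + 13×11×17 ≡ 137 (mod 341). The smallest positive such number is 137.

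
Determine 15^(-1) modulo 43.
15^(-1) ≡ 23 (mod 43). Verification: 15 × 23 = 345 ≡ 1 (mod 43)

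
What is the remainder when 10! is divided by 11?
By Wilson's theorem, (10)! ≡ -1 ≡ 10 (mod 11)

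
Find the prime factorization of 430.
2 × 5 × 43

Divide by primes starting from smallest:
430 ÷ 2 = 215
215 ÷ 5 = 43
43 ÷ 43 = 1

430 = 2 × 5 × 43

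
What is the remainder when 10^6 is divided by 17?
6 = 4 + 2 (binary 110). Repeated squaring mod 17: 10^1 ≡ 10; 10^2 ≡ 10² = 100 ≡ 15; 10^4 ≡ 15² = 225 ≡ 4. Multiply: 10^6 = 10^4 × 10^2 ≡ 4 × 15 (mod 17): 4 × 15 = 60 ≡ 9. So 10^6 ≡ 9 (mod 17).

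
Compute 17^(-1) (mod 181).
17^(-1) ≡ 32 (mod 181). Verification: 17 × 32 = 544 ≡ 1 (mod 181)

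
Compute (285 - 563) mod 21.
16

(285 - 563) = -278
-278 mod 21 = 16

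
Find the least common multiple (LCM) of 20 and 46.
460

First find GCD(20, 46) using the Euclidean algorithm:
20 = 0 × 46 + 20
46 = 2 × 20 + 6
20 = 3 × 6 + 2
6 = 3 × 2 + 0
GCD(20, 46) = 2

LCM formula: LCM(a, b) = (a × b) / GCD(a, b)
LCM(20, 46) = (20 × 46) / 2
LCM(20, 46) = 920 / 2
LCM(20, 46) = 460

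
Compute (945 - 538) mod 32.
23

(945 - 538) = 407
407 mod 32 = 23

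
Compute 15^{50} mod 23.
13

Using successive squaring:
Binary expansion of 50: 110010
Powers of 15 mod 23 (each is the square of the previous):
  15^1 ≡ 15 (mod 23)
  15^2 ≡ 15² = 225 ≡ 18 (mod 23)
  15^4 ≡ 18² = 324 ≡ 2 (mod 23)
  15^8 ≡ 2² = 4 ≡ 4 (mod 23)
  15^16 ≡ 4² = 16 ≡ 16 (mod 23)
  15^32 ≡ 16² = 256 ≡ 3 (mod 23)
50 = 32 + 16 + 2, so 15^50 = 15^32 × 15^16 × 15^2 ≡ 3 × 16 × 18 (mod 23)
Multiplying step by step:
  3 × 16 = 48 ≡ 2 (mod 23)
  2 × 18 = 36 ≡ 13 (mod 23)
Result: 15^50 ≡ 13 (mod 23)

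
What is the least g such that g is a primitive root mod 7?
p - 1 = 6 has prime divisors 2, 3. h is a primitive root mod 7 iff h^(6/q) ≢ 1 (mod 7) for each such q.
h = 2: 2^3 ≡ 1, 2^2 ≡ 4 (mod 7); 2^3 ≡ 1, so not a primitive root.
h = 3: 3^3 ≡ 6, 3^2 ≡ 2 (mod 7); none is 1, so 3 has order 6 and is a primitive root.
The smallest primitive root mod 7 is g = 3.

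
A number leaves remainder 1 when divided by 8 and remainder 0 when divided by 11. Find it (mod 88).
M = 8 × 11 = 88. M₁ = 11, y₁ ≡ 3 (mod 8). M₂ = 8, y₂ ≡ 7 (mod 11). y = 1×11×3 + 0×8×7 ≡ 33 (mod 88)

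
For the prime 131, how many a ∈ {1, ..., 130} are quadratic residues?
For prime 131, there are (p-1)/2 = (131-1)/2 = 65 quadratic residues (excluding 0).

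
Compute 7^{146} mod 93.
82

Using successive squaring:
Binary expansion of 146: 10010010
Powers of 7 mod 93 (each is the square of the previous):
  7^1 ≡ 7 (mod 93)
  7^2 ≡ 7² = 49 ≡ 49 (mod 93)
  7^4 ≡ 49² = 2401 ≡ 76 (mod 93)
  7^8 ≡ 76² = 5776 ≡ 10 (mod 93)
  7^16 ≡ 10² = 100 ≡ 7 (mod 93)
  7^32 ≡ 7² = 49 ≡ 49 (mod 93)
  7^64 ≡ 49² = 2401 ≡ 76 (mod 93)
  7^128 ≡ 76² = 5776 ≡ 10 (mod 93)
146 = 128 + 16 + 2, so 7^146 = 7^128 × 7^16 × 7^2 ≡ 10 × 7 × 49 (mod 93)
Multiplying step by step:
  10 × 7 = 70 ≡ 70 (mod 93)
  70 × 49 = 3430 ≡ 82 (mod 93)
Result: 7^146 ≡ 82 (mod 93)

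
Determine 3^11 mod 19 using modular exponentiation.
Using repeated squaring. 11 = 8 + 2 + 1 (binary 1011). Repeated squaring mod 19: 3^1 ≡ 3; 3^2 ≡ 3² = 9 ≡ 9; 3^4 ≡ 9² = 81 ≡ 5; 3^8 ≡ 5² = 25 ≡ 6. Multiply: 3^11 = 3^8 × 3^2 × 3^1 ≡ 6 × 9 × 3 (mod 19): 6 × 9 = 54 ≡ 16; 16 × 3 = 48 ≡ 10. So 3^11 ≡ 10 (mod 19).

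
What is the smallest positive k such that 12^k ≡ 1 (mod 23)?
Powers of 12 mod 23: 12^1≡12, 12^2≡6, 12^3≡3, 12^4≡13, 12^5≡18, 12^6≡9, 12^7≡16, 12^8≡8, 12^9≡4, 12^10≡2, 12^11≡1. Order = 11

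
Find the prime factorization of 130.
2 × 5 × 13

Divide by primes starting from smallest:
130 ÷ 2 = 65
65 ÷ 5 = 13
13 ÷ 13 = 1

130 = 2 × 5 × 13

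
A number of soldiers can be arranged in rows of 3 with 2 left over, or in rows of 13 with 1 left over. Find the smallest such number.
M = 3 × 13 = 39. M₁ = 13, y₁ ≡ 1 (mod 3). M₂ = 3, y₂ ≡ 9 (mod 13). k = 2×13×1 + 1×3×9 ≡ 14 (mod 39). The smallest positive such number is 14.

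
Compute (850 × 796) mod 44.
12

(850 × 796) = 676600
676600 mod 44 = 12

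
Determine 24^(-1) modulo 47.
24^(-1) ≡ 2 (mod 47). Verification: 24 × 2 = 48 ≡ 1 (mod 47)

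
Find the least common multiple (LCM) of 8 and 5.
40

First find GCD(8, 5) using the Euclidean algorithm:
8 = 1 × 5 + 3
5 = 1 × 3 + 2
3 = 1 × 2 + 1
2 = 2 × 1 + 0
GCD(8, 5) = 1

LCM formula: LCM(a, b) = (a × b) / GCD(a, b)
LCM(8, 5) = (8 × 5) / 1
LCM(8, 5) = 40 / 1
LCM(8, 5) = 40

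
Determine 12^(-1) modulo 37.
12^(-1) ≡ 34 (mod 37). Verification: 12 × 34 = 408 ≡ 1 (mod 37)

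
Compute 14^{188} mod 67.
14

Using successive squaring:
Binary expansion of 188: 10111100
Powers of 14 mod 67 (each is the square of the previous):
  14^1 ≡ 14 (mod 67)
  14^2 ≡ 14² = 196 ≡ 62 (mod 67)
  14^4 ≡ 62² = 3844 ≡ 25 (mod 67)
  14^8 ≡ 25² = 625 ≡ 22 (mod 67)
  14^16 ≡ 22² = 484 ≡ 15 (mod 67)
  14^32 ≡ 15² = 225 ≡ 24 (mod 67)
  14^64 ≡ 24² = 576 ≡ 40 (mod 67)
  14^128 ≡ 40² = 1600 ≡ 59 (mod 67)
188 = 128 + 32 + 16 + 8 + 4, so 14^188 = 14^128 × 14^32 × 14^16 × 14^8 × 14^4 ≡ 59 × 24 × 15 × 22 × 25 (mod 67)
Multiplying step by step:
  59 × 24 = 1416 ≡ 9 (mod 67)
  9 × 15 = 135 ≡ 1 (mod 67)
  1 × 22 = 22 ≡ 22 (mod 67)
  22 × 25 = 550 ≡ 14 (mod 67)
Result: 14^188 ≡ 14 (mod 67)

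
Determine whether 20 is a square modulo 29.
By Euler's criterion: 20^{14} ≡ 1 (mod 29). Since this equals 1, 20 is a QR.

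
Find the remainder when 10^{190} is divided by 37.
By Fermat: 10^{36} ≡ 1 (mod 37). 190 = 5×36 + 10. So 10^{190} ≡ 10^{10} ≡ 10 (mod 37)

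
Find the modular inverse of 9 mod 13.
9^(-1) ≡ 3 (mod 13). Verification: 9 × 3 = 27 ≡ 1 (mod 13)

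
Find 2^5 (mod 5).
5 = 4 + 1 (binary 101). Repeated squaring mod 5: 2^1 ≡ 2; 2^2 ≡ 2² = 4 ≡ 4; 2^4 ≡ 4² = 16 ≡ 1. Multiply: 2^5 = 2^4 × 2^1 ≡ 1 × 2 (mod 5): 1 × 2 = 2 ≡ 2. So 2^5 ≡ 2 (mod 5).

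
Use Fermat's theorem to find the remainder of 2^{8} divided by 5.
1

By Fermat's Little Theorem, a^(p-1) ≡ 1 (mod p) for prime p and gcd(a, p) = 1
Here p = 5, so 2^4 ≡ 1 (mod 5)
We can reduce the exponent: 8 mod 4 = 0
So 2^8 ≡ 2^0 (mod 5)
Computing: 2^0 mod 5 = 1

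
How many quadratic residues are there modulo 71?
For prime 71, there are (p-1)/2 = (71-1)/2 = 35 quadratic residues (excluding 0).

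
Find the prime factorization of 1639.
11 × 149

Divide by primes starting from smallest:
1639 ÷ 11 = 149
149 ÷ 149 = 1

1639 = 11 × 149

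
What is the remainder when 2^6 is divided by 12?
6 = 4 + 2 (binary 110). Repeated squaring mod 12: 2^1 ≡ 2; 2^2 ≡ 2² = 4 ≡ 4; 2^4 ≡ 4² = 16 ≡ 4. Multiply: 2^6 = 2^4 × 2^2 ≡ 4 × 4 (mod 12): 4 × 4 = 16 ≡ 4. So 2^6 ≡ 4 (mod 12).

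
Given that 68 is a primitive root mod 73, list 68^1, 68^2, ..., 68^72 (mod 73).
g^1, g^2, ..., g^{72} mod 73: {68, 25, 21, 41, 14, 3, 58, 2, 63, 50, 42, 9, 28, 6, 43, 4, 53, 27, 11, 18, 56, 12, 13, 8, 33, 54, 22, 36, 39, 24, 26, 16, 66, 35, 44, 72, 5, 48, 52, 32, 59, 70, 15, 71, 10, 23, 31, 64, 45, 67, 30, 69, 20, 46, 62, 55, 17, 61, 60, 65, 40, 19, 51, 37, 34, 49, 47, 57, 7, 38, 29, 1}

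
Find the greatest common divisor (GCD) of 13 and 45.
1

Using the Euclidean algorithm:
13 = 0 × 45 + 13
45 = 3 × 13 + 6
13 = 2 × 6 + 1
6 = 6 × 1 + 0

GCD(13, 45) = 1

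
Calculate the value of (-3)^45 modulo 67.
Using repeated squaring. (-3) ≡ 64 (mod 67). 45 = 32 + 8 + 4 + 1 (binary 101101). Repeated squaring mod 67: 64^1 ≡ 64; 64^2 ≡ 64² = 4096 ≡ 9; 64^4 ≡ 9² = 81 ≡ 14; 64^8 ≡ 14² = 196 ≡ 62; 64^16 ≡ 62² = 3844 ≡ 25; 64^32 ≡ 25² = 625 ≡ 22. Multiply: (-3)^45 ≡ 64^32 × 64^8 × 64^4 × 64^1 ≡ 22 × 62 × 14 × 64 (mod 67): 22 × 62 = 1364 ≡ 24; 24 × 14 = 336 ≡ 1; 1 × 64 = 64 ≡ 64. So (-3)^45 ≡ 64 (mod 67).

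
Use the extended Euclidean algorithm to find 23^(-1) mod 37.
Extended GCD: 23(-8) + 37(5) = 1. So 23^(-1) ≡ 29 ≡ 29 (mod 37). Verify: 23 × 29 = 667 ≡ 1 (mod 37)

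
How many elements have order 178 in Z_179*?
Number of primitive roots mod 179 = φ(178) = 88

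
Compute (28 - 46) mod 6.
0

(28 - 46) = -18
-18 mod 6 = 0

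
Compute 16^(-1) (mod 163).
16^(-1) ≡ 51 (mod 163). Verification: 16 × 51 = 816 ≡ 1 (mod 163)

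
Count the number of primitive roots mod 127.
Number of primitive roots mod 127 = φ(126) = 36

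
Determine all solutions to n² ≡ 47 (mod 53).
The square roots of 47 mod 53 are 10 and 43. Verify: 10² = 100 ≡ 47 (mod 53)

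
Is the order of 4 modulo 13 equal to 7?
No, the actual order is 6, not 7.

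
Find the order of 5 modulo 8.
Powers of 5 mod 8: 5^1≡5, 5^2≡1. Order = 2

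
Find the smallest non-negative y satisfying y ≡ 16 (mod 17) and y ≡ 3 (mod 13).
M = 17 × 13 = 221. M₁ = 13, y₁ ≡ 4 (mod 17). M₂ = 17, y₂ ≡ 10 (mod 13). y = 16×13×4 + 3×17×10 ≡ 16 (mod 221)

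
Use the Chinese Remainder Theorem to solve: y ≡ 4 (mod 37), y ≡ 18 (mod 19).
189

Using the Chinese Remainder Theorem:
M = product of moduli = 703
For equation 1: M_1 = 19, 19 ≡ 19 (mod 37), inverse of 19 mod 37 is 2 (check: 19 × 2 = 38 ≡ 1 (mod 37))
For equation 2: M_2 = 37, 37 ≡ 18 (mod 19), inverse of 37 mod 19 is 18 (check: 18 × 18 = 324 ≡ 1 (mod 19))
Combine: y ≡ Σ r_i×M_i×(M_i⁻¹ mod m_i) = 4×19×2 + 18×37×18 = 152 + 11988 = 12140
12140 mod 703 = 189
y ≡ 189 (mod 703)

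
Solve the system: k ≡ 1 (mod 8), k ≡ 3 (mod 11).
M = 8 × 11 = 88. M₁ = 11, y₁ ≡ 3 (mod 8). M₂ = 8, y₂ ≡ 7 (mod 11). k = 1×11×3 + 3×8×7 ≡ 25 (mod 88)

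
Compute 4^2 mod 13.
2 = 2 (binary 10). Repeated squaring mod 13: 4^1 ≡ 4; 4^2 ≡ 4² = 16 ≡ 3. So 4^2 ≡ 3 (mod 13).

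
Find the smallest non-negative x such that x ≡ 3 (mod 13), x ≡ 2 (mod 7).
16

Using the Chinese Remainder Theorem:
M = product of moduli = 91
For equation 1: M_1 = 7, 7 ≡ 7 (mod 13), inverse of 7 mod 13 is 2 (check: 7 × 2 = 14 ≡ 1 (mod 13))
For equation 2: M_2 = 13, 13 ≡ 6 (mod 7), inverse of 13 mod 7 is 6 (check: 6 × 6 = 36 ≡ 1 (mod 7))
Combine: x ≡ Σ r_i×M_i×(M_i⁻¹ mod m_i) = 3×7×2 + 2×13×6 = 42 + 156 = 198
198 mod 91 = 16
x ≡ 16 (mod 91)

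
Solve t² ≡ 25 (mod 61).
The square roots of 25 mod 61 are 56 and 5. Verify: 56² = 3136 ≡ 25 (mod 61)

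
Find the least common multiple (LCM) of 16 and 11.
176

First find GCD(16, 11) using the Euclidean algorithm:
16 = 1 × 11 + 5
11 = 2 × 5 + 1
5 = 5 × 1 + 0
GCD(16, 11) = 1

LCM formula: LCM(a, b) = (a × b) / GCD(a, b)
LCM(16, 11) = (16 × 11) / 1
LCM(16, 11) = 176 / 1
LCM(16, 11) = 176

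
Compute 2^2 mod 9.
2 = 2 (binary 10). Repeated squaring mod 9: 2^1 ≡ 2; 2^2 ≡ 2² = 4 ≡ 4. So 2^2 ≡ 4 (mod 9).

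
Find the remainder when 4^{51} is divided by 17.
By Fermat: 4^{16} ≡ 1 (mod 17). 51 = 3×16 + 3. So 4^{51} ≡ 4^{3} ≡ 13 (mod 17)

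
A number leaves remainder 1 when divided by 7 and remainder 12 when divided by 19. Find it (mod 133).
M = 7 × 19 = 133. M₁ = 19, y₁ ≡ 3 (mod 7). M₂ = 7, y₂ ≡ 11 (mod 19). n = 1×19×3 + 12×7×11 ≡ 50 (mod 133)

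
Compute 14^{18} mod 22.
16

Using successive squaring:
Binary expansion of 18: 10010
Powers of 14 mod 22 (each is the square of the previous):
  14^1 ≡ 14 (mod 22)
  14^2 ≡ 14² = 196 ≡ 20 (mod 22)
  14^4 ≡ 20² = 400 ≡ 4 (mod 22)
  14^8 ≡ 4² = 16 ≡ 16 (mod 22)
  14^16 ≡ 16² = 256 ≡ 14 (mod 22)
18 = 16 + 2, so 14^18 = 14^16 × 14^2 ≡ 14 × 20 (mod 22)
Multiplying step by step:
  14 × 20 = 280 ≡ 16 (mod 22)
Result: 14^18 ≡ 16 (mod 22)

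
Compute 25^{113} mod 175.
100

Using successive squaring:
Binary expansion of 113: 1110001
Powers of 25 mod 175 (each is the square of the previous):
  25^1 ≡ 25 (mod 175)
  25^2 ≡ 25² = 625 ≡ 100 (mod 175)
  25^4 ≡ 100² = 10000 ≡ 25 (mod 175)
  25^8 ≡ 25² = 625 ≡ 100 (mod 175)
  25^16 ≡ 100² = 10000 ≡ 25 (mod 175)
  25^32 ≡ 25² = 625 ≡ 100 (mod 175)
  25^64 ≡ 100² = 10000 ≡ 25 (mod 175)
113 = 64 + 32 + 16 + 1, so 25^113 = 25^64 × 25^32 × 25^16 × 25^1 ≡ 25 × 100 × 25 × 25 (mod 175)
Multiplying step by step:
  25 × 100 = 2500 ≡ 50 (mod 175)
  50 × 25 = 1250 ≡ 25 (mod 175)
  25 × 25 = 625 ≡ 100 (mod 175)
Result: 25^113 ≡ 100 (mod 175)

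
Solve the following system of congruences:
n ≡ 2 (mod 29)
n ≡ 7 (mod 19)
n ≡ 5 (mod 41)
292

Using the Chinese Remainder Theorem:
M = product of moduli = 22591
For equation 1: M_1 = 779, 779 ≡ 25 (mod 29), inverse of 779 mod 29 is 7 (check: 25 × 7 = 175 ≡ 1 (mod 29))
For equation 2: M_2 = 1189, 1189 ≡ 11 (mod 19), inverse of 1189 mod 19 is 7 (check: 11 × 7 = 77 ≡ 1 (mod 19))
For equation 3: M_3 = 551, 551 ≡ 18 (mod 41), inverse of 551 mod 41 is 16 (check: 18 × 16 = 288 ≡ 1 (mod 41))
Combine: n ≡ Σ r_i×M_i×(M_i⁻¹ mod m_i) = 2×779×7 + 7×1189×7 + 5×551×16 = 10906 + 58261 + 44080 = 113247
113247 mod 22591 = 292
n ≡ 292 (mod 22591)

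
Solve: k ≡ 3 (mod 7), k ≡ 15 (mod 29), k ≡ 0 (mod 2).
M = 7 × 29 × 2 = 406. M₁ = 58, y₁ ≡ 4 (mod 7). M₂ = 14, y₂ ≡ 27 (mod 29). M₃ = 203, y₃ ≡ 1 (mod 2). k = 3×58×4 + 15×14×27 + 0×203×1 ≡ 276 (mod 406)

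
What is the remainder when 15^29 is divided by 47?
Using repeated squaring. 29 = 16 + 8 + 4 + 1 (binary 11101). Repeated squaring mod 47: 15^1 ≡ 15; 15^2 ≡ 15² = 225 ≡ 37; 15^4 ≡ 37² = 1369 ≡ 6; 15^8 ≡ 6² = 36 ≡ 36; 15^16 ≡ 36² = 1296 ≡ 27. Multiply: 15^29 = 15^16 × 15^8 × 15^4 × 15^1 ≡ 27 × 36 × 6 × 15 (mod 47): 27 × 36 = 972 ≡ 32; 32 × 6 = 192 ≡ 4; 4 × 15 = 60 ≡ 13. So 15^29 ≡ 13 (mod 47).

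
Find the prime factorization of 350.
2 × 5^2 × 7

Divide by primes starting from smallest:
350 ÷ 2 = 175
175 ÷ 5 = 35
35 ÷ 5 = 7
7 ÷ 7 = 1

350 = 2 × 5^2 × 7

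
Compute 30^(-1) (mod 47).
30^(-1) ≡ 11 (mod 47). Verification: 30 × 11 = 330 ≡ 1 (mod 47)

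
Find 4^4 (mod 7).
4 = 4 (binary 100). Repeated squaring mod 7: 4^1 ≡ 4; 4^2 ≡ 4² = 16 ≡ 2; 4^4 ≡ 2² = 4 ≡ 4. So 4^4 ≡ 4 (mod 7).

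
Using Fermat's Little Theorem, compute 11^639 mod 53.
By Fermat: 11^{52} ≡ 1 (mod 53). 639 ≡ 15 (mod 52). So 11^{639} ≡ 11^{15} ≡ 38 (mod 53)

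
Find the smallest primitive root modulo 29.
p - 1 = 28 has prime divisors 2, 7. h is a primitive root mod 29 iff h^(28/q) ≢ 1 (mod 29) for each such q.
h = 2: 2^14 ≡ 28, 2^4 ≡ 16 (mod 29); none is 1, so 2 has order 28 and is a primitive root.
The smallest primitive root mod 29 is g = 2.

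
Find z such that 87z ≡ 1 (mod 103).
87^(-1) ≡ 45 (mod 103). Verification: 87 × 45 = 3915 ≡ 1 (mod 103)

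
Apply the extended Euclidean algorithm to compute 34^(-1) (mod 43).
Extended GCD: 34(19) + 43(-15) = 1. So 34^(-1) ≡ 19 ≡ 19 (mod 43). Verify: 34 × 19 = 646 ≡ 1 (mod 43)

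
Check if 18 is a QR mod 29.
By Euler's criterion: 18^{14} ≡ 28 (mod 29). Since this equals -1 (≡ 28), 18 is not a QR.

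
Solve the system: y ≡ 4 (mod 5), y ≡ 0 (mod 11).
M = 5 × 11 = 55. M₁ = 11, y₁ ≡ 1 (mod 5). M₂ = 5, y₂ ≡ 9 (mod 11). y = 4×11×1 + 0×5×9 ≡ 44 (mod 55)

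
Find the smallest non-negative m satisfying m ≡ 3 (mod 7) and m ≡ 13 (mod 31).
M = 7 × 31 = 217. M₁ = 31, y₁ ≡ 5 (mod 7). M₂ = 7, y₂ ≡ 9 (mod 31). m = 3×31×5 + 13×7×9 ≡ 199 (mod 217)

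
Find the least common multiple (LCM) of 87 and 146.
12702

First find GCD(87, 146) using the Euclidean algorithm:
87 = 0 × 146 + 87
146 = 1 × 87 + 59
87 = 1 × 59 + 28
59 = 2 × 28 + 3
28 = 9 × 3 + 1
3 = 3 × 1 + 0
GCD(87, 146) = 1

LCM formula: LCM(a, b) = (a × b) / GCD(a, b)
LCM(87, 146) = (87 × 146) / 1
LCM(87, 146) = 12702 / 1
LCM(87, 146) = 12702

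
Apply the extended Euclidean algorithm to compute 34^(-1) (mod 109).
Extended GCD: 34(-16) + 109(5) = 1. So 34^(-1) ≡ 93 ≡ 93 (mod 109). Verify: 34 × 93 = 3162 ≡ 1 (mod 109)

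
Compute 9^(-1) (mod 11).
9^(-1) ≡ 5 (mod 11). Verification: 9 × 5 = 45 ≡ 1 (mod 11)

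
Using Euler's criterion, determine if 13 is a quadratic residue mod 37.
By Euler's criterion: 13^{18} ≡ 36 (mod 37). Since this equals -1 (≡ 36), 13 is not a QR.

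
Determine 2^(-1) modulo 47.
2^(-1) ≡ 24 (mod 47). Verification: 2 × 24 = 48 ≡ 1 (mod 47)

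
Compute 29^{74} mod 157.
118

Using successive squaring:
Binary expansion of 74: 1001010
Powers of 29 mod 157 (each is the square of the previous):
  29^1 ≡ 29 (mod 157)
  29^2 ≡ 29² = 841 ≡ 56 (mod 157)
  29^4 ≡ 56² = 3136 ≡ 153 (mod 157)
  29^8 ≡ 153² = 23409 ≡ 16 (mod 157)
  29^16 ≡ 16² = 256 ≡ 99 (mod 157)
  29^32 ≡ 99² = 9801 ≡ 67 (mod 157)
  29^64 ≡ 67² = 4489 ≡ 93 (mod 157)
74 = 64 + 8 + 2, so 29^74 = 29^64 × 29^8 × 29^2 ≡ 93 × 16 × 56 (mod 157)
Multiplying step by step:
  93 × 16 = 1488 ≡ 75 (mod 157)
  75 × 56 = 4200 ≡ 118 (mod 157)
Result: 29^74 ≡ 118 (mod 157)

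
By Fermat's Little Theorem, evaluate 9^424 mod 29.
By Fermat: 9^{28} ≡ 1 (mod 29). 424 ≡ 4 (mod 28). So 9^{424} ≡ 9^{4} ≡ 7 (mod 29)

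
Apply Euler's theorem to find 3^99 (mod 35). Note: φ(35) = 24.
By Euler: 3^{24} ≡ 1 (mod 35) since gcd(3, 35) = 1. 99 = 4×24 + 3. So 3^{99} ≡ 3^{3} ≡ 27 (mod 35)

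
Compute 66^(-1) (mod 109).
38

Using Extended Euclidean Algorithm:
gcd(66, 109) = 1
Bezout coefficients: 66 × 38 + 109 × -23 = 1
So 66 × 38 ≡ 1 (mod 109)
The inverse is 38 mod 109 = 38
Verification: 66 × 38 = 2508 = 23 × 109 + 1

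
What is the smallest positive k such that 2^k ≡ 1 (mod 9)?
Powers of 2 mod 9: 2^1≡2, 2^2≡4, 2^3≡8, 2^4≡7, 2^5≡5, 2^6≡1. Order = 6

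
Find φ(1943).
1848

Prime factorization: 1943 = 29 × 67
Using the formula φ(n) = n × Π(1 - 1/p) for each prime factor p:
φ(1943) = 1943 × (1 - 1/29) × (1 - 1/67)
φ(1943) = 1848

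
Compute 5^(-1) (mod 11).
9

Using Extended Euclidean Algorithm:
gcd(5, 11) = 1
Bezout coefficients: 5 × -2 + 11 × 1 = 1
So 5 × -2 ≡ 1 (mod 11)
The inverse is -2 mod 11 = 9
Verification: 5 × 9 = 45 = 4 × 11 + 1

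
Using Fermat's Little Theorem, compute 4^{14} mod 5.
1

By Fermat's Little Theorem, a^(p-1) ≡ 1 (mod p) for prime p and gcd(a, p) = 1
Here p = 5, so 4^4 ≡ 1 (mod 5)
We can reduce the exponent: 14 mod 4 = 2
So 4^14 ≡ 4^2 (mod 5)
Computing: 4^2 mod 5 = 1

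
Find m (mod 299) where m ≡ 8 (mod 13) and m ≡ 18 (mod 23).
M = 13 × 23 = 299. M₁ = 23, y₁ ≡ 4 (mod 13). M₂ = 13, y₂ ≡ 16 (mod 23). m = 8×23×4 + 18×13×16 ≡ 294 (mod 299)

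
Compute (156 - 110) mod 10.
6

(156 - 110) = 46
46 mod 10 = 6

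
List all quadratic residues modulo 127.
QRs mod 127: {1, 2, 4, 8, 9, 11, 13, 15, 16, 17, 18, 19, 21, 22, 25, 26, 30, 31, 32, 34, 35, 36, 37, 38, 41, 42, 44, 47, 49, 50, 52, 60, 61, 62, 64, 68, 69, 70, 71, 72, 73, 74, 76, 79, 81, 82, 84, 87, 88, 94, 98, 99, 100, 103, 104, 107, 113, 115, 117, 120, 121, 122, 124}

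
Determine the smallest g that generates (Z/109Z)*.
6

A primitive root g modulo p has order p-1 = 108
Prime divisors of 108: [2, 3]
g is a primitive root iff g^(108/q) ≢ 1 (mod 109) for each prime divisor q
Testing small values:
  g = 2: 2^54 ≡ 108, 2^36 ≡ 1 (mod 109) → 2^36 ≡ 1, not primitive root
  g = 3: 3^54 ≡ 1, 3^36 ≡ 63 (mod 109) → 3^54 ≡ 1, not primitive root
  g = 4: 4^54 ≡ 1, 4^36 ≡ 1 (mod 109) → 4^54 ≡ 1, not primitive root
  g = 5: 5^54 ≡ 1, 5^36 ≡ 63 (mod 109) → 5^54 ≡ 1, not primitive root
  g = 6: 6^54 ≡ 108, 6^36 ≡ 63 (mod 109) → none is 1, primitive root!
The smallest primitive root is 6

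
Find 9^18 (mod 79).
Using repeated squaring. 18 = 16 + 2 (binary 10010). Repeated squaring mod 79: 9^1 ≡ 9; 9^2 ≡ 9² = 81 ≡ 2; 9^4 ≡ 2² = 4 ≡ 4; 9^8 ≡ 4² = 16 ≡ 16; 9^16 ≡ 16² = 256 ≡ 19. Multiply: 9^18 = 9^16 × 9^2 ≡ 19 × 2 (mod 79): 19 × 2 = 38 ≡ 38. So 9^18 ≡ 38 (mod 79).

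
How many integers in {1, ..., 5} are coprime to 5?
4

Prime factorization: 5 = 5
Using the formula φ(n) = n × Π(1 - 1/p) for each prime factor p:
φ(5) = 5 × (1 - 1/5)
φ(5) = 4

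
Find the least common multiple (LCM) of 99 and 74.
7326

First find GCD(99, 74) using the Euclidean algorithm:
99 = 1 × 74 + 25
74 = 2 × 25 + 24
25 = 1 × 24 + 1
24 = 24 × 1 + 0
GCD(99, 74) = 1

LCM formula: LCM(a, b) = (a × b) / GCD(a, b)
LCM(99, 74) = (99 × 74) / 1
LCM(99, 74) = 7326 / 1
LCM(99, 74) = 7326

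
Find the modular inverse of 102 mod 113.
102^(-1) ≡ 41 (mod 113). Verification: 102 × 41 = 4182 ≡ 1 (mod 113)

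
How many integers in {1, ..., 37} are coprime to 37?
36

Prime factorization: 37 = 37
Using the formula φ(n) = n × Π(1 - 1/p) for each prime factor p:
φ(37) = 37 × (1 - 1/37)
φ(37) = 36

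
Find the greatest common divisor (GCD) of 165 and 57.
3

Using the Euclidean algorithm:
165 = 2 × 57 + 51
57 = 1 × 51 + 6
51 = 8 × 6 + 3
6 = 2 × 3 + 0

GCD(165, 57) = 3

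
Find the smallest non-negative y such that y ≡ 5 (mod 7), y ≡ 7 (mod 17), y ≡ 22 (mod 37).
4240

Using the Chinese Remainder Theorem:
M = product of moduli = 4403
For equation 1: M_1 = 629, 629 ≡ 6 (mod 7), inverse of 629 mod 7 is 6 (check: 6 × 6 = 36 ≡ 1 (mod 7))
For equation 2: M_2 = 259, 259 ≡ 4 (mod 17), inverse of 259 mod 17 is 13 (check: 4 × 13 = 52 ≡ 1 (mod 17))
For equation 3: M_3 = 119, 119 ≡ 8 (mod 37), inverse of 119 mod 37 is 14 (check: 8 × 14 = 112 ≡ 1 (mod 37))
Combine: y ≡ Σ r_i×M_i×(M_i⁻¹ mod m_i) = 5×629×6 + 7×259×13 + 22×119×14 = 18870 + 23569 + 36652 = 79091
79091 mod 4403 = 4240
y ≡ 4240 (mod 4403)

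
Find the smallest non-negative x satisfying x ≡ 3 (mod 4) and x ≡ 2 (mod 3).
M = 4 × 3 = 12. M₁ = 3, y₁ ≡ 3 (mod 4). M₂ = 4, y₂ ≡ 1 (mod 3). x = 3×3×3 + 2×4×1 ≡ 11 (mod 12)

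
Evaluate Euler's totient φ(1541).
1452

Prime factorization: 1541 = 23 × 67
Using the formula φ(n) = n × Π(1 - 1/p) for each prime factor p:
φ(1541) = 1541 × (1 - 1/23) × (1 - 1/67)
φ(1541) = 1452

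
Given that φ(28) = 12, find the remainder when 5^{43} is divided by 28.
By Euler: 5^{12} ≡ 1 (mod 28) since gcd(5, 28) = 1. 43 = 3×12 + 7. So 5^{43} ≡ 5^{7} ≡ 5 (mod 28)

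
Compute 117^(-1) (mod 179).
117^(-1) ≡ 153 (mod 179). Verification: 117 × 153 = 17901 ≡ 1 (mod 179)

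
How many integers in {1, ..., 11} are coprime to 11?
10

Prime factorization: 11 = 11
Using the formula φ(n) = n × Π(1 - 1/p) for each prime factor p:
φ(11) = 11 × (1 - 1/11)
φ(11) = 10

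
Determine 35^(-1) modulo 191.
35^(-1) ≡ 131 (mod 191). Verification: 35 × 131 = 4585 ≡ 1 (mod 191)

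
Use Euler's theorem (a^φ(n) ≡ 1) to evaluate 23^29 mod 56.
By Euler: 23^{24} ≡ 1 (mod 56) since gcd(23, 56) = 1. 29 = 1×24 + 5. So 23^{29} ≡ 23^{5} ≡ 39 (mod 56)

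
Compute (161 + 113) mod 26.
14

(161 + 113) = 274
274 mod 26 = 14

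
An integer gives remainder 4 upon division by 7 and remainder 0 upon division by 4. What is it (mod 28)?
M = 7 × 4 = 28. M₁ = 4, y₁ ≡ 2 (mod 7). M₂ = 7, y₂ ≡ 3 (mod 4). x = 4×4×2 + 0×7×3 ≡ 4 (mod 28). The smallest positive such number is 4.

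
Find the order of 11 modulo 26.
Powers of 11 mod 26: 11^1≡11, 11^2≡17, 11^3≡5, 11^4≡3, 11^5≡7, 11^6≡25, 11^7≡15, 11^8≡9, 11^9≡21, 11^10≡23, 11^11≡19, 11^12≡1. Order = 12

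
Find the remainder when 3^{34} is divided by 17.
By Fermat: 3^{16} ≡ 1 (mod 17). 34 = 2×16 + 2. So 3^{34} ≡ 3^{2} ≡ 9 (mod 17)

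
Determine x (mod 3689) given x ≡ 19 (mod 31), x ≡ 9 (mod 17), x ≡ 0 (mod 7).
2933

Using the Chinese Remainder Theorem:
M = product of moduli = 3689
For equation 1: M_1 = 119, 119 ≡ 26 (mod 31), inverse of 119 mod 31 is 6 (check: 26 × 6 = 156 ≡ 1 (mod 31))
For equation 2: M_2 = 217, 217 ≡ 13 (mod 17), inverse of 217 mod 17 is 4 (check: 13 × 4 = 52 ≡ 1 (mod 17))
For equation 3: M_3 = 527, 527 ≡ 2 (mod 7), inverse of 527 mod 7 is 4 (check: 2 × 4 = 8 ≡ 1 (mod 7))
Combine: x ≡ Σ r_i×M_i×(M_i⁻¹ mod m_i) = 19×119×6 + 9×217×4 + 0×527×4 = 13566 + 7812 + 0 = 21378
21378 mod 3689 = 2933
x ≡ 2933 (mod 3689)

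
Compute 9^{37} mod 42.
9

Using successive squaring:
Binary expansion of 37: 100101
Powers of 9 mod 42 (each is the square of the previous):
  9^1 ≡ 9 (mod 42)
  9^2 ≡ 9² = 81 ≡ 39 (mod 42)
  9^4 ≡ 39² = 1521 ≡ 9 (mod 42)
  9^8 ≡ 9² = 81 ≡ 39 (mod 42)
  9^16 ≡ 39² = 1521 ≡ 9 (mod 42)
  9^32 ≡ 9² = 81 ≡ 39 (mod 42)
37 = 32 + 4 + 1, so 9^37 = 9^32 × 9^4 × 9^1 ≡ 39 × 9 × 9 (mod 42)
Multiplying step by step:
  39 × 9 = 351 ≡ 15 (mod 42)
  15 × 9 = 135 ≡ 9 (mod 42)
Result: 9^37 ≡ 9 (mod 42)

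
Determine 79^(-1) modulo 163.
79^(-1) ≡ 130 (mod 163). Verification: 79 × 130 = 10270 ≡ 1 (mod 163)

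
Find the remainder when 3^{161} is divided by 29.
By Fermat: 3^{28} ≡ 1 (mod 29). 161 = 5×28 + 21. So 3^{161} ≡ 3^{21} ≡ 17 (mod 29)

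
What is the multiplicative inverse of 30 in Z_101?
30^(-1) ≡ 64 (mod 101). Verification: 30 × 64 = 1920 ≡ 1 (mod 101)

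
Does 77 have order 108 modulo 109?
p - 1 = 108 has prime divisors 2, 3. Check 77^(108/q) mod 109 for each: 77^(108/2) = 77^54 ≡ 108, 77^(108/3) = 77^36 ≡ 1 (mod 109). Since 77^36 ≡ 1 (mod 109), the order of 77 divides 36 (in fact the order is 36) ≠ 108, so it is not a primitive root.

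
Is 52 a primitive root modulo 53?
No

To verify, check if 52^(52/q) ≢ 1 (mod 53) for each prime divisor q of 52
Divisors of 52 = 52: [1, 2, 4, 13, 26, 52]
  52^(52/2) = 52^26 ≡ 1 (mod 53)
  52^(52/13) = 52^4 ≡ 1 (mod 53)
Conclusion: 52 is not a primitive root modulo 53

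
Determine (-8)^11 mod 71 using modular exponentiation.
Using repeated squaring. (-8) ≡ 63 (mod 71). 11 = 8 + 2 + 1 (binary 1011). Repeated squaring mod 71: 63^1 ≡ 63; 63^2 ≡ 63² = 3969 ≡ 64; 63^4 ≡ 64² = 4096 ≡ 49; 63^8 ≡ 49² = 2401 ≡ 58. Multiply: (-8)^11 ≡ 63^8 × 63^2 × 63^1 ≡ 58 × 64 × 63 (mod 71): 58 × 64 = 3712 ≡ 20; 20 × 63 = 1260 ≡ 53. So (-8)^11 ≡ 53 (mod 71).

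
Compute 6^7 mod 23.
7 = 4 + 2 + 1 (binary 111). Repeated squaring mod 23: 6^1 ≡ 6; 6^2 ≡ 6² = 36 ≡ 13; 6^4 ≡ 13² = 169 ≡ 8. Multiply: 6^7 = 6^4 × 6^2 × 6^1 ≡ 8 × 13 × 6 (mod 23): 8 × 13 = 104 ≡ 12; 12 × 6 = 72 ≡ 3. So 6^7 ≡ 3 (mod 23).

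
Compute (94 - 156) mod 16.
2

(94 - 156) = -62
-62 mod 16 = 2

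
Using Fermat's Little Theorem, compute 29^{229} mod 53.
37

By Fermat's Little Theorem, a^(p-1) ≡ 1 (mod p) for prime p and gcd(a, p) = 1
Here p = 53, so 29^52 ≡ 1 (mod 53)
We can reduce the exponent: 229 mod 52 = 21
So 29^229 ≡ 29^21 (mod 53)
Computing: 29^21 mod 53 = 37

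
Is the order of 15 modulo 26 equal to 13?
No, the actual order is 12, not 13.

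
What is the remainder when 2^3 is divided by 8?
3 = 2 + 1 (binary 11). Repeated squaring mod 8: 2^1 ≡ 2; 2^2 ≡ 2² = 4 ≡ 4. Multiply: 2^3 = 2^2 × 2^1 ≡ 4 × 2 (mod 8): 4 × 2 = 8 ≡ 0. So 2^3 ≡ 0 (mod 8).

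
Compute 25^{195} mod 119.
36

Using successive squaring:
Binary expansion of 195: 11000011
Powers of 25 mod 119 (each is the square of the previous):
  25^1 ≡ 25 (mod 119)
  25^2 ≡ 25² = 625 ≡ 30 (mod 119)
  25^4 ≡ 30² = 900 ≡ 67 (mod 119)
  25^8 ≡ 67² = 4489 ≡ 86 (mod 119)
  25^16 ≡ 86² = 7396 ≡ 18 (mod 119)
  25^32 ≡ 18² = 324 ≡ 86 (mod 119)
  25^64 ≡ 86² = 7396 ≡ 18 (mod 119)
  25^128 ≡ 18² = 324 ≡ 86 (mod 119)
195 = 128 + 64 + 2 + 1, so 25^195 = 25^128 × 25^64 × 25^2 × 25^1 ≡ 86 × 18 × 30 × 25 (mod 119)
Multiplying step by step:
  86 × 18 = 1548 ≡ 1 (mod 119)
  1 × 30 = 30 ≡ 30 (mod 119)
  30 × 25 = 750 ≡ 36 (mod 119)
Result: 25^195 ≡ 36 (mod 119)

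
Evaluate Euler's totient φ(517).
460

Prime factorization: 517 = 11 × 47
Using the formula φ(n) = n × Π(1 - 1/p) for each prime factor p:
φ(517) = 517 × (1 - 1/11) × (1 - 1/47)
φ(517) = 460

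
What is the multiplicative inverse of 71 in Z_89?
71^(-1) ≡ 84 (mod 89). Verification: 71 × 84 = 5964 ≡ 1 (mod 89)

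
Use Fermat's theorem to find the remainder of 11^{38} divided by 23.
18

By Fermat's Little Theorem, a^(p-1) ≡ 1 (mod p) for prime p and gcd(a, p) = 1
Here p = 23, so 11^22 ≡ 1 (mod 23)
We can reduce the exponent: 38 mod 22 = 16
So 11^38 ≡ 11^16 (mod 23)
Computing: 11^16 mod 23 = 18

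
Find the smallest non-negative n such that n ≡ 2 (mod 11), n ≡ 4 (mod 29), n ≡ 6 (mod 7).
2092

Using the Chinese Remainder Theorem:
M = product of moduli = 2233
For equation 1: M_1 = 203, 203 ≡ 5 (mod 11), inverse of 203 mod 11 is 9 (check: 5 × 9 = 45 ≡ 1 (mod 11))
For equation 2: M_2 = 77, 77 ≡ 19 (mod 29), inverse of 77 mod 29 is 26 (check: 19 × 26 = 494 ≡ 1 (mod 29))
For equation 3: M_3 = 319, 319 ≡ 4 (mod 7), inverse of 319 mod 7 is 2 (check: 4 × 2 = 8 ≡ 1 (mod 7))
Combine: n ≡ Σ r_i×M_i×(M_i⁻¹ mod m_i) = 2×203×9 + 4×77×26 + 6×319×2 = 3654 + 8008 + 3828 = 15490
15490 mod 2233 = 2092
n ≡ 2092 (mod 2233)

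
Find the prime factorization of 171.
3^2 × 19

Divide by primes starting from smallest:
171 ÷ 3 = 57
57 ÷ 3 = 19
19 ÷ 19 = 1

171 = 3^2 × 19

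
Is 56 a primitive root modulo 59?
Yes

To verify, check if 56^(58/q) ≢ 1 (mod 59) for each prime divisor q of 58
Divisors of 58 = 58: [1, 2, 29, 58]
  56^(58/2) = 56^29 ≡ 58 (mod 59)
  56^(58/29) = 56^2 ≡ 9 (mod 59)
Conclusion: 56 is a primitive root modulo 59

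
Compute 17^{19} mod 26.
17

Using successive squaring:
Binary expansion of 19: 10011
Powers of 17 mod 26 (each is the square of the previous):
  17^1 ≡ 17 (mod 26)
  17^2 ≡ 17² = 289 ≡ 3 (mod 26)
  17^4 ≡ 3² = 9 ≡ 9 (mod 26)
  17^8 ≡ 9² = 81 ≡ 3 (mod 26)
  17^16 ≡ 3² = 9 ≡ 9 (mod 26)
19 = 16 + 2 + 1, so 17^19 = 17^16 × 17^2 × 17^1 ≡ 9 × 3 × 17 (mod 26)
Multiplying step by step:
  9 × 3 = 27 ≡ 1 (mod 26)
  1 × 17 = 17 ≡ 17 (mod 26)
Result: 17^19 ≡ 17 (mod 26)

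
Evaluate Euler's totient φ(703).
648

Prime factorization: 703 = 19 × 37
Using the formula φ(n) = n × Π(1 - 1/p) for each prime factor p:
φ(703) = 703 × (1 - 1/19) × (1 - 1/37)
φ(703) = 648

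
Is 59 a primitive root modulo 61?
Yes

To verify, check if 59^(60/q) ≢ 1 (mod 61) for each prime divisor q of 60
Divisors of 60 = 60: [1, 2, 3, 4, 5, 6, 10, 12, 15, 20, 30, 60]
  59^(60/2) = 59^30 ≡ 60 (mod 61)
  59^(60/3) = 59^20 ≡ 47 (mod 61)
  59^(60/5) = 59^12 ≡ 9 (mod 61)
Conclusion: 59 is a primitive root modulo 61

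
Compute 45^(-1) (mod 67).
45^(-1) ≡ 3 (mod 67). Verification: 45 × 3 = 135 ≡ 1 (mod 67)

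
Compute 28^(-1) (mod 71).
33

Using Extended Euclidean Algorithm:
gcd(28, 71) = 1
Bezout coefficients: 28 × 33 + 71 × -13 = 1
So 28 × 33 ≡ 1 (mod 71)
The inverse is 33 mod 71 = 33
Verification: 28 × 33 = 924 = 13 × 71 + 1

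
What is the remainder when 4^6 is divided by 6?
6 = 4 + 2 (binary 110). Repeated squaring mod 6: 4^1 ≡ 4; 4^2 ≡ 4² = 16 ≡ 4; 4^4 ≡ 4² = 16 ≡ 4. Multiply: 4^6 = 4^4 × 4^2 ≡ 4 × 4 (mod 6): 4 × 4 = 16 ≡ 4. So 4^6 ≡ 4 (mod 6).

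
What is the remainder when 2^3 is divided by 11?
3 = 2 + 1 (binary 11). Repeated squaring mod 11: 2^1 ≡ 2; 2^2 ≡ 2² = 4 ≡ 4. Multiply: 2^3 = 2^2 × 2^1 ≡ 4 × 2 (mod 11): 4 × 2 = 8 ≡ 8. So 2^3 ≡ 8 (mod 11).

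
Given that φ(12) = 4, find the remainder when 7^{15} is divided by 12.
By Euler: 7^{4} ≡ 1 (mod 12) since gcd(7, 12) = 1. 15 = 3×4 + 3. So 7^{15} ≡ 7^{3} ≡ 7 (mod 12)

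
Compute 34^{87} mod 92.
44

Using successive squaring:
Binary expansion of 87: 1010111
Powers of 34 mod 92 (each is the square of the previous):
  34^1 ≡ 34 (mod 92)
  34^2 ≡ 34² = 1156 ≡ 52 (mod 92)
  34^4 ≡ 52² = 2704 ≡ 36 (mod 92)
  34^8 ≡ 36² = 1296 ≡ 8 (mod 92)
  34^16 ≡ 8² = 64 ≡ 64 (mod 92)
  34^32 ≡ 64² = 4096 ≡ 48 (mod 92)
  34^64 ≡ 48² = 2304 ≡ 4 (mod 92)
87 = 64 + 16 + 4 + 2 + 1, so 34^87 = 34^64 × 34^16 × 34^4 × 34^2 × 34^1 ≡ 4 × 64 × 36 × 52 × 34 (mod 92)
Multiplying step by step:
  4 × 64 = 256 ≡ 72 (mod 92)
  72 × 36 = 2592 ≡ 16 (mod 92)
  16 × 52 = 832 ≡ 4 (mod 92)
  4 × 34 = 136 ≡ 44 (mod 92)
Result: 34^87 ≡ 44 (mod 92)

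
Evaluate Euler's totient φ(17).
16

Prime factorization: 17 = 17
Using the formula φ(n) = n × Π(1 - 1/p) for each prime factor p:
φ(17) = 17 × (1 - 1/17)
φ(17) = 16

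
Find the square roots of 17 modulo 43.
The square roots of 17 mod 43 are 24 and 19. Verify: 24² = 576 ≡ 17 (mod 43)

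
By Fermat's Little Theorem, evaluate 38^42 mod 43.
By Fermat's Little Theorem, 38^{42} ≡ 1 (mod 43) since 43 is prime and gcd(38, 43) = 1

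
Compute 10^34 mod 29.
Using Fermat: 10^{28} ≡ 1 (mod 29). 34 ≡ 6 (mod 28). So 10^{34} ≡ 10^{6} ≡ 22 (mod 29)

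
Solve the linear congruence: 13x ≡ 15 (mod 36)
15

Since gcd(13, 36) = 1 divides 15, a solution exists.
Multiply both sides by the inverse of 13 mod 36:
  13^(-1) mod 36 = 25
  x ≡ 25 × 15 ≡ 375 ≡ 15 (mod 36)
Verification: 13 × 15 = 195 = 5 × 36 + 15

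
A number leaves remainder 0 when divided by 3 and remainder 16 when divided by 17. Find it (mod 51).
M = 3 × 17 = 51. M₁ = 17, y₁ ≡ 2 (mod 3). M₂ = 3, y₂ ≡ 6 (mod 17). z = 0×17×2 + 16×3×6 ≡ 33 (mod 51)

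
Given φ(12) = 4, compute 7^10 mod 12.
By Euler: 7^{4} ≡ 1 (mod 12) since gcd(7, 12) = 1. 10 = 2×4 + 2. So 7^{10} ≡ 7^{2} ≡ 1 (mod 12)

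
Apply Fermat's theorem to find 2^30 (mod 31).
By Fermat's Little Theorem, 2^{30} ≡ 1 (mod 31) since 31 is prime and gcd(2, 31) = 1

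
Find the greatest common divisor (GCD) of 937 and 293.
1

Using the Euclidean algorithm:
937 = 3 × 293 + 58
293 = 5 × 58 + 3
58 = 19 × 3 + 1
3 = 3 × 1 + 0

GCD(937, 293) = 1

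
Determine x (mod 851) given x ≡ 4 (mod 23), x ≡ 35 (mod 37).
257

Using the Chinese Remainder Theorem:
M = product of moduli = 851
For equation 1: M_1 = 37, 37 ≡ 14 (mod 23), inverse of 37 mod 23 is 5 (check: 14 × 5 = 70 ≡ 1 (mod 23))
For equation 2: M_2 = 23, 23 ≡ 23 (mod 37), inverse of 23 mod 37 is 29 (check: 23 × 29 = 667 ≡ 1 (mod 37))
Combine: x ≡ Σ r_i×M_i×(M_i⁻¹ mod m_i) = 4×37×5 + 35×23×29 = 740 + 23345 = 24085
24085 mod 851 = 257
x ≡ 257 (mod 851)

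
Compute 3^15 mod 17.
Using repeated squaring. 15 = 8 + 4 + 2 + 1 (binary 1111). Repeated squaring mod 17: 3^1 ≡ 3; 3^2 ≡ 3² = 9 ≡ 9; 3^4 ≡ 9² = 81 ≡ 13; 3^8 ≡ 13² = 169 ≡ 16. Multiply: 3^15 = 3^8 × 3^4 × 3^2 × 3^1 ≡ 16 × 13 × 9 × 3 (mod 17): 16 × 13 = 208 ≡ 4; 4 × 9 = 36 ≡ 2; 2 × 3 = 6 ≡ 6. So 3^15 ≡ 6 (mod 17).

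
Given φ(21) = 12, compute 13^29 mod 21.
By Euler: 13^{12} ≡ 1 (mod 21) since gcd(13, 21) = 1. 29 = 2×12 + 5. So 13^{29} ≡ 13^{5} ≡ 13 (mod 21)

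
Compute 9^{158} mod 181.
3

Using successive squaring:
Binary expansion of 158: 10011110
Powers of 9 mod 181 (each is the square of the previous):
  9^1 ≡ 9 (mod 181)
  9^2 ≡ 9² = 81 ≡ 81 (mod 181)
  9^4 ≡ 81² = 6561 ≡ 45 (mod 181)
  9^8 ≡ 45² = 2025 ≡ 34 (mod 181)
  9^16 ≡ 34² = 1156 ≡ 70 (mod 181)
  9^32 ≡ 70² = 4900 ≡ 13 (mod 181)
  9^64 ≡ 13² = 169 ≡ 169 (mod 181)
  9^128 ≡ 169² = 28561 ≡ 144 (mod 181)
158 = 128 + 16 + 8 + 4 + 2, so 9^158 = 9^128 × 9^16 × 9^8 × 9^4 × 9^2 ≡ 144 × 70 × 34 × 45 × 81 (mod 181)
Multiplying step by step:
  144 × 70 = 10080 ≡ 125 (mod 181)
  125 × 34 = 4250 ≡ 87 (mod 181)
  87 × 45 = 3915 ≡ 114 (mod 181)
  114 × 81 = 9234 ≡ 3 (mod 181)
Result: 9^158 ≡ 3 (mod 181)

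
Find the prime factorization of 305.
5 × 61

Divide by primes starting from smallest:
305 ÷ 5 = 61
61 ÷ 61 = 1

305 = 5 × 61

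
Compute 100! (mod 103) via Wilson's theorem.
(102)! = (100)! × (101) × (102) ≡ -1 (mod 103). So (100)! ≡ -1 × [(102)(101)]^(-1) ≡ 51 (mod 103)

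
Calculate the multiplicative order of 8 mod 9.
Powers of 8 mod 9: 8^1≡8, 8^2≡1. Order = 2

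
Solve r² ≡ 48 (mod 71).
The square roots of 48 mod 71 are 30 and 41. Verify: 30² = 900 ≡ 48 (mod 71)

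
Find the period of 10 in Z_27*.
Powers of 10 mod 27: 10^1≡10, 10^2≡19, 10^3≡1. Order = 3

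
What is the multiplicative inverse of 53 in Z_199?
53^(-1) ≡ 184 (mod 199). Verification: 53 × 184 = 9752 ≡ 1 (mod 199)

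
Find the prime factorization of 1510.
2 × 5 × 151

Divide by primes starting from smallest:
1510 ÷ 2 = 755
755 ÷ 5 = 151
151 ÷ 151 = 1

1510 = 2 × 5 × 151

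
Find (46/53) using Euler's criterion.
(46/53) = 46^{26} mod 53 = 1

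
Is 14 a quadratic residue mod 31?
By Euler's criterion: 14^{15} ≡ 1 (mod 31). Since this equals 1, 14 is a QR.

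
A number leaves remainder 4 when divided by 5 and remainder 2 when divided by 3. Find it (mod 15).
M = 5 × 3 = 15. M₁ = 3, y₁ ≡ 2 (mod 5). M₂ = 5, y₂ ≡ 2 (mod 3). k = 4×3×2 + 2×5×2 ≡ 14 (mod 15)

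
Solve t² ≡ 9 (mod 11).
The square roots of 9 mod 11 are 3 and 8. Verify: 3² = 9 ≡ 9 (mod 11)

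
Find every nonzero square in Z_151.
QRs mod 151: {1, 2, 4, 5, 8, 9, 10, 11, 16, 17, 18, 19, 20, 21, 22, 25, 29, 31, 32, 34, 36, 37, 38, 39, 40, 42, 43, 44, 45, 47, 49, 50, 55, 58, 59, 62, 64, 68, 69, 72, 74, 76, 78, 80, 81, 84, 85, 86, 88, 90, 91, 94, 95, 97, 98, 99, 100, 103, 105, 110, 116, 118, 121, 123, 124, 125, 127, 128, 136, 137, 138, 139, 144, 145, 148}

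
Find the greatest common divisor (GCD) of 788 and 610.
2

Using the Euclidean algorithm:
788 = 1 × 610 + 178
610 = 3 × 178 + 76
178 = 2 × 76 + 26
76 = 2 × 26 + 24
26 = 1 × 24 + 2
24 = 12 × 2 + 0

GCD(788, 610) = 2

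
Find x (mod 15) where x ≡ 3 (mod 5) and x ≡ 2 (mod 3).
M = 5 × 3 = 15. M₁ = 3, y₁ ≡ 2 (mod 5). M₂ = 5, y₂ ≡ 2 (mod 3). x = 3×3×2 + 2×5×2 ≡ 8 (mod 15)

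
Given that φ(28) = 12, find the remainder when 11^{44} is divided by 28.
By Euler: 11^{12} ≡ 1 (mod 28) since gcd(11, 28) = 1. 44 = 3×12 + 8. So 11^{44} ≡ 11^{8} ≡ 9 (mod 28)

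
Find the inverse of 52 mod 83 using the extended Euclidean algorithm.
Extended GCD: 52(8) + 83(-5) = 1. So 52^(-1) ≡ 8 ≡ 8 (mod 83). Verify: 52 × 8 = 416 ≡ 1 (mod 83)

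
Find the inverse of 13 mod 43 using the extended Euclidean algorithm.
Extended GCD: 13(10) + 43(-3) = 1. So 13^(-1) ≡ 10 ≡ 10 (mod 43). Verify: 13 × 10 = 130 ≡ 1 (mod 43)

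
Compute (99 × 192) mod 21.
3

(99 × 192) = 19008
19008 mod 21 = 3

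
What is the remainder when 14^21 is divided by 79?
Using repeated squaring. 21 = 16 + 4 + 1 (binary 10101). Repeated squaring mod 79: 14^1 ≡ 14; 14^2 ≡ 14² = 196 ≡ 38; 14^4 ≡ 38² = 1444 ≡ 22; 14^8 ≡ 22² = 484 ≡ 10; 14^16 ≡ 10² = 100 ≡ 21. Multiply: 14^21 = 14^16 × 14^4 × 14^1 ≡ 21 × 22 × 14 (mod 79): 21 × 22 = 462 ≡ 67; 67 × 14 = 938 ≡ 69. So 14^21 ≡ 69 (mod 79).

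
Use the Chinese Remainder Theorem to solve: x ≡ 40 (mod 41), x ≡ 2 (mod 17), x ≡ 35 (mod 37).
3402

Using the Chinese Remainder Theorem:
M = product of moduli = 25789
For equation 1: M_1 = 629, 629 ≡ 14 (mod 41), inverse of 629 mod 41 is 3 (check: 14 × 3 = 42 ≡ 1 (mod 41))
For equation 2: M_2 = 1517, 1517 ≡ 4 (mod 17), inverse of 1517 mod 17 is 13 (check: 4 × 13 = 52 ≡ 1 (mod 17))
For equation 3: M_3 = 697, 697 ≡ 31 (mod 37), inverse of 697 mod 37 is 6 (check: 31 × 6 = 186 ≡ 1 (mod 37))
Combine: x ≡ Σ r_i×M_i×(M_i⁻¹ mod m_i) = 40×629×3 + 2×1517×13 + 35×697×6 = 75480 + 39442 + 146370 = 261292
261292 mod 25789 = 3402
x ≡ 3402 (mod 25789)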